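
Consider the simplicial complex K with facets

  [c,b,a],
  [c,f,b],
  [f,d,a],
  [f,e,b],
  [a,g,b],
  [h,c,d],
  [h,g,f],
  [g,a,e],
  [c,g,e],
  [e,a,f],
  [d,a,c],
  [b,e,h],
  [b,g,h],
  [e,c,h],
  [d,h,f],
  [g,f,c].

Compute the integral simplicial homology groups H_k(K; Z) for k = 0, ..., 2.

K has 8 vertices, 24 edges, 16 triangles.
rank ∂_0 = 0, rank ∂_1 = 7 ⇒ b_0 = 8 − 0 − 7 = 1; all invariant factors of ∂_1 are 1 so no torsion. So H_0 = Z.
rank ∂_1 = 7, rank ∂_2 = 15 ⇒ b_1 = 24 − 7 − 15 = 2; all invariant factors of ∂_2 are 1 so no torsion. So H_1 = Z^2.
rank ∂_2 = 15, rank ∂_3 = 0 ⇒ b_2 = 16 − 15 − 0 = 1. So H_2 = Z.

H_0 ≅ Z,  H_1 ≅ Z^2,  H_2 ≅ Z.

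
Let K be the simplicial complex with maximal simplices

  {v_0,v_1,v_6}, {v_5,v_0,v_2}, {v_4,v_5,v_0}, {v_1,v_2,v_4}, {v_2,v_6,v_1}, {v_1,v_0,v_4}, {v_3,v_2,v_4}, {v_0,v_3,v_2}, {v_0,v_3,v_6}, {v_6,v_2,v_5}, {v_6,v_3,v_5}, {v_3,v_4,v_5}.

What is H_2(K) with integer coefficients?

H_2 ≅ 0.

We work with the vertex ordering v_0 < v_1 < v_2 < v_3 < v_4 < v_5 < v_6. The simplices of K, each written with vertices in increasing order, are:

  0-simplices (7): [v_0], [v_1], [v_2], [v_3], [v_4], [v_5], [v_6]
  1-simplices (18): (18 of them)
  2-simplices (12): (12 of them)

so the chain groups are C_0 ≅ Z^7, C_1 ≅ Z^18, C_2 ≅ Z^12.

∂_1: C_1 → C_0 is given by ∂[p,q] = [q] − [p].
As a 7×18 matrix over Z this has rank 6, with invariant factors (1,1,1,1,1,1).

Boundary ∂_2: C_2 → C_1 maps a triangle to the signed sum of its edges. For instance
  ∂[v_0,v_3,v_6] = [v_3,v_6] − [v_0,v_6] + [v_0,v_3],
  ∂[v_2,v_3,v_4] = [v_3,v_4] − [v_2,v_4] + [v_2,v_3].
This gives a 18×12 integer matrix of rank 12; reducing to Smith normal form yields diagonal entries (1,1,1,1,1,1,1,1,1,1,1,2).

Reading off H_k = ker ∂_k / im ∂_{k+1}:

  H_2: rank ker ∂_2 − rank ∂_3 = (12 − 12) − 0 = 0, and there is no ∂_3, so H_2 ≅ 0.

(K is a triangulation of the real projective plane RP^2.)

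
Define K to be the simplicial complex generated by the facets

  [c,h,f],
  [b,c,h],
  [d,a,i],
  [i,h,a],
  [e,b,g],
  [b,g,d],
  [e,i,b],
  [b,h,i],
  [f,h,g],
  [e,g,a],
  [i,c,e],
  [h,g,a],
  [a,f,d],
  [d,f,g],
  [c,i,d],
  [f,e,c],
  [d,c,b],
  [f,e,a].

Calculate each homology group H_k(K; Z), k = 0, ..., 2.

H_0 = Z,  H_1 = Z ⊕ Z_2,  H_2 = 0.

Order the vertices as a < b < c < d < e < f < g < h < i. Listing each simplex with vertices in this order, K has dimension 2 with simplices:

  0-simplices (9): a, b, c, d, e, f, g, h, i
  1-simplices (27): ad, ae, af, ag, ah, ai, bc, bd, be, bg, bh, bi, cd, ce, cf, ch, ci, df, dg, di, ef, eg, ei, fg, fh, gh, hi
  2-simplices (18): adf, adi, aef, aeg, agh, ahi, bcd, bch, bdg, beg, bei, bhi, cdi, cef, cei, cfh, dfg, fgh

giving chain groups C_0 ≅ Z^9, C_1 ≅ Z^27, C_2 ≅ Z^18.

∂_1: C_1 → C_0 is given by ∂[p,q] = [q] − [p]. For instance
  ∂ah = h − a.
As a 9×27 matrix over Z this has rank 8, with invariant factors (1,1,1,1,1,1,1,1).

Boundary ∂_2: C_2 → C_1 maps a triangle to the signed sum of its edges. For instance
  ∂fgh = gh − fh + fg,
  ∂ahi = hi − ai + ah.
This gives a 27×18 integer matrix of rank 18; reducing to Smith normal form yields diagonal entries (1,1,1,1,1,1,1,1,1,1,1,1,1,1,1,1,1,2).

Now H_k = ker ∂_k / im ∂_{k+1}, so:

  H_0: rank C_0 − rank ∂_1 = 9 − 8 = 1, and the invariant factors of ∂_1 are all 1, so H_0 ≅ Z.
  H_1: rank ker ∂_1 − rank ∂_2 = (27 − 8) − 18 = 1, and ∂_2 has invariant factor 2 > 1, so H_1 ≅ Z ⊕ Z_2.
  H_2: rank ker ∂_2 − rank ∂_3 = (18 − 18) − 0 = 0, and there is no ∂_3, so H_2 ≅ 0.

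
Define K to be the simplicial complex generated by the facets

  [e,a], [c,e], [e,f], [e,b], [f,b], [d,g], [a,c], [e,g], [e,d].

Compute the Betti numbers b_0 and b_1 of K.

b_0 = 1, b_1 = 3.

We work with the vertex ordering a < b < c < d < e < f < g. The simplices of K, each written with vertices in increasing order, are:

  0-simplices (7): a, b, c, d, e, f, g
  1-simplices (9): ac, ae, be, bf, ce, de, dg, ef, eg

giving chain groups C_0 ≅ Z^7, C_1 ≅ Z^9.

∂_1: C_1 → C_0 maps an edge to its endpoints' difference, ∂[p,q] = q − p. For instance
  ∂dg = g − d.
As a 7×9 matrix over Z this has rank 6, with invariant factors (1,1,1,1,1,1).

Computing H_k = (kernel of ∂_k) / (image of ∂_{k+1}):

  H_0: rank C_0 − rank ∂_1 = 7 − 6 = 1, and the invariant factors of ∂_1 are all 1, so H_0 = Z.
  H_1: rank ker ∂_1 − rank ∂_2 = (9 − 6) − 0 = 3, and there is no ∂_2, so H_1 = Z^3.

(K is a triangulation of a wedge of 3 circles.)

Hence the Betti numbers are b_0 = 1, b_1 = 3.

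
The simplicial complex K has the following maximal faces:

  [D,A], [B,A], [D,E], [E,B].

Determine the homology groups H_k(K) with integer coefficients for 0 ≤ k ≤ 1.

H_0 ≅ Z,  H_1 ≅ Z.

Fix the vertex order A < B < D < E and write every simplex with vertices in increasing order. Then dim K = 1 and the simplices of K are:

  0-simplices (4): A, B, D, E
  1-simplices (4): AB, AD, BE, DE

so the chain groups are C_0 ≅ Z^4, C_1 ≅ Z^4.

Boundary ∂_1: C_1 → C_0 maps an edge to its endpoints' difference, ∂[p,q] = q − p. For instance
  ∂AD = D − A.
This gives a 4×4 integer matrix of rank 3; reducing to Smith normal form yields diagonal entries (1,1,1).

Computing H_k = (kernel of ∂_k) / (image of ∂_{k+1}):

  H_0: rank C_0 − rank ∂_1 = 4 − 3 = 1, and the invariant factors of ∂_1 are all 1, so H_0 ≅ Z.
  H_1: rank ker ∂_1 − rank ∂_2 = (4 − 3) − 0 = 1, and there is no ∂_2, so H_1 ≅ Z.

As a check, the Euler characteristic is 4 − 4 = 0, which agrees with 1 − 1 = 0.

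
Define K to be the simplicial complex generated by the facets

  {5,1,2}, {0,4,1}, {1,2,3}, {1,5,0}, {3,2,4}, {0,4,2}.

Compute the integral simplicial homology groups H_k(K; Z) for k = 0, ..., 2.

H_0 ≅ Z,  H_1 ≅ Z,  H_2 = 0.

Order the vertices as 0 < 1 < 2 < 3 < 4 < 5. Listing each simplex with vertices in this order, K has dimension 2 with simplices:

  0-simplices (6): [0], [1], [2], [3], [4], [5]
  1-simplices (12): [0,1], [0,2], [0,4], [0,5], [1,2], [1,3], [1,4], [1,5], [2,3], [2,4], [2,5], [3,4]
  2-simplices (6): [0,1,4], [0,1,5], [0,2,4], [1,2,3], [1,2,5], [2,3,4]

giving chain groups C_0 ≅ Z^6, C_1 ≅ Z^12, C_2 ≅ Z^6.

∂_1: C_1 → C_0 is given by ∂[p,q] = [q] − [p]. For instance
  ∂[1,2] = [2] − [1].
The 6×12 boundary matrix has rank 5 and Smith normal form diag(1,1,1,1,1).

The boundary map ∂_2: C_2 → C_1 acts by ∂[p,q,r] = [q,r] − [p,r] + [p,q]. For instance
  ∂[0,1,5] = [1,5] − [0,5] + [0,1],
  ∂[0,1,4] = [1,4] − [0,4] + [0,1].
This gives a 12×6 integer matrix of rank 6; reducing to Smith normal form yields diagonal entries (1,1,1,1,1,1).

From H_k ≅ ker(∂_k) / im(∂_{k+1}) we obtain:

  H_0: rank C_0 − rank ∂_1 = 6 − 5 = 1, and the invariant factors of ∂_1 are all 1, so H_0 = Z.
  H_1: rank ker ∂_1 − rank ∂_2 = (12 − 5) − 6 = 1, and the invariant factors of ∂_2 are all 1, so H_1 = Z.
  H_2: rank ker ∂_2 − rank ∂_3 = (6 − 6) − 0 = 0, and there is no ∂_3, so H_2 = 0.

As a check, the Euler characteristic is 6 − 12 + 6 = 0, which agrees with 1 − 1 + 0 = 0.
(K is a triangulation of the cylinder S^1 x I.)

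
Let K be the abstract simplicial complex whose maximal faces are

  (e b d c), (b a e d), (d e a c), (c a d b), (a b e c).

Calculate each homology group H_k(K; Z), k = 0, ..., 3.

H_0 ≅ Z,  H_1 = 0,  H_2 = 0,  H_3 ≅ Z.

Take the total order a < b < c < d < e on the vertex set. Then K (dimension 3) consists of the simplices:

  0-simplices (5): a, b, c, d, e
  1-simplices (10): ab, ac, ad, ae, bc, bd, be, cd, ce, de
  2-simplices (10): abc, abd, abe, acd, ace, ade, bcd, bce, bde, cde
  3-simplices (5): abcd, abce, abde, acde, bcde

so the chain groups are C_0 ≅ Z^5, C_1 ≅ Z^10, C_2 ≅ Z^10, C_3 ≅ Z^5.

∂_1: C_1 → C_0 maps an edge to its endpoints' difference, ∂[p,q] = q − p.
The resulting 5×10 matrix has rank 4, and its Smith normal form has invariant factors (1,1,1,1).

Boundary ∂_2: C_2 → C_1 acts by ∂[p,q,r] = [q,r] − [p,r] + [p,q]. For instance
  ∂cde = de − ce + cd,
  ∂bcd = cd − bd + bc.
This gives a 10×10 integer matrix of rank 6; reducing to Smith normal form yields diagonal entries (1,1,1,1,1,1).

∂_3: C_3 → C_2 sends each 3-simplex σ to the alternating sum Σ_i (−1)^i (σ with its i-th vertex removed). For instance
  ∂bcde = cde − bde + bce − bcd,
  ∂acde = cde − ade + ace − acd.
The 10×5 boundary matrix has rank 4 and Smith normal form diag(1,1,1,1).

Now H_k = ker ∂_k / im ∂_{k+1}, so:

  H_0: rank C_0 − rank ∂_1 = 5 − 4 = 1, and the invariant factors of ∂_1 are all 1, so H_0 ≅ Z.
  H_1: rank ker ∂_1 − rank ∂_2 = (10 − 4) − 6 = 0, and the invariant factors of ∂_2 are all 1, so H_1 ≅ 0.
  H_2: rank ker ∂_2 − rank ∂_3 = (10 − 6) − 4 = 0, and the invariant factors of ∂_3 are all 1, so H_2 ≅ 0.
  H_3: rank ker ∂_3 − rank ∂_4 = (5 − 4) − 0 = 1, and there is no ∂_4, so H_3 ≅ Z.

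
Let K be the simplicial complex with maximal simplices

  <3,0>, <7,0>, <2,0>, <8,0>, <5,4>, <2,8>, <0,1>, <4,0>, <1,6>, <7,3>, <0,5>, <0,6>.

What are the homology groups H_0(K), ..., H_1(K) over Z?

K has 9 vertices, 12 edges.
rank ∂_0 = 0, rank ∂_1 = 8 ⇒ b_0 = 9 − 0 − 8 = 1; all invariant factors of ∂_1 are 1 so no torsion. So H_0 = Z.
rank ∂_1 = 8, rank ∂_2 = 0 ⇒ b_1 = 12 − 8 − 0 = 4. So H_1 = Z^4.

H_0 ≅ Z,  H_1 ≅ Z^4.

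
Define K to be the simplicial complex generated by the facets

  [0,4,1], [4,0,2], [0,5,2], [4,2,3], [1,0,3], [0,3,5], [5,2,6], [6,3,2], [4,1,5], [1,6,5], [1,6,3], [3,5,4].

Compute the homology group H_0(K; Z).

H_0 = Z.

We work with the vertex ordering 0 < 1 < 2 < 3 < 4 < 5 < 6. The simplices of K, each written with vertices in increasing order, are:

  0-simplices (7): [0], [1], [2], [3], [4], [5], [6]
  1-simplices (18): [0,1], [0,2], [0,3], [0,4], [0,5], [1,3], [1,4], [1,5], [1,6], [2,3], [2,4], [2,5], [2,6], [3,4], [3,5], [3,6], [4,5], [5,6]
  2-simplices (12): [0,1,3], [0,1,4], [0,2,4], [0,2,5], [0,3,5], [1,3,6], [1,4,5], [1,5,6], [2,3,4], [2,3,6], [2,5,6], [3,4,5]

Hence C_0 ≅ Z^7, C_1 ≅ Z^18, C_2 ≅ Z^12.

∂_1: C_1 → C_0 maps an edge to its endpoints' difference, ∂[p,q] = q − p. For instance
  ∂[0,3] = [3] − [0].
The 7×18 boundary matrix has rank 6 and Smith normal form diag(1,1,1,1,1,1).

The boundary map ∂_2: C_2 → C_1 maps a triangle to the signed sum of its edges. For instance
  ∂[0,3,5] = [3,5] − [0,5] + [0,3],
  ∂[1,4,5] = [4,5] − [1,5] + [1,4].
The 18×12 boundary matrix has rank 12 and Smith normal form diag(1,1,1,1,1,1,1,1,1,1,1,2).

Computing H_k = (kernel of ∂_k) / (image of ∂_{k+1}):

  H_0: rank C_0 − rank ∂_1 = 7 − 6 = 1, and the invariant factors of ∂_1 are all 1, so H_0 ≅ Z.

(K is a triangulation of the real projective plane RP^2.)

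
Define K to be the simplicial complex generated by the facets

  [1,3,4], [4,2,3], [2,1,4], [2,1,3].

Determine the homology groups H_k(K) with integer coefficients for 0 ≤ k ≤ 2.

Order the vertices as 1 < 2 < 3 < 4. Listing each simplex with vertices in this order, K has dimension 2 with simplices:

  0-simplices (4): [1], [2], [3], [4]
  1-simplices (6): [1,2], [1,3], [1,4], [2,3], [2,4], [3,4]
  2-simplices (4): [1,2,3], [1,2,4], [1,3,4], [2,3,4]

giving chain groups C_0 ≅ Z^4, C_1 ≅ Z^6, C_2 ≅ Z^4.

∂_1: C_1 → C_0 maps an edge to its endpoints' difference, ∂[p,q] = q − p.
The resulting 4×6 matrix has rank 3, and its Smith normal form has invariant factors (1,1,1).

∂_2: C_2 → C_1 acts by ∂[p,q,r] = [q,r] − [p,r] + [p,q]. For instance
  ∂[2,3,4] = [3,4] − [2,4] + [2,3],
  ∂[1,3,4] = [3,4] − [1,4] + [1,3].
The 6×4 boundary matrix has rank 3 and Smith normal form diag(1,1,1).

Computing H_k = (kernel of ∂_k) / (image of ∂_{k+1}):

  H_0: rank C_0 − rank ∂_1 = 4 − 3 = 1, and the invariant factors of ∂_1 are all 1, so H_0 = Z.
  H_1: rank ker ∂_1 − rank ∂_2 = (6 − 3) − 3 = 0, and the invariant factors of ∂_2 are all 1, so H_1 = 0.
  H_2: rank ker ∂_2 − rank ∂_3 = (4 − 3) − 0 = 1, and there is no ∂_3, so H_2 = Z.

(K is a triangulation of the 2-sphere S^2.)

H_0 ≅ Z,  H_1 = 0,  H_2 ≅ Z.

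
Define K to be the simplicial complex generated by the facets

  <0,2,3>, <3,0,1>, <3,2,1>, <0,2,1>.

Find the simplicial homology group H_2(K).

H_2 = Z.

Fix the vertex order 0 < 1 < 2 < 3 and write every simplex with vertices in increasing order. Then dim K = 2 and the simplices of K are:

  0-simplices (4): [0], [1], [2], [3]
  1-simplices (6): [0,1], [0,2], [0,3], [1,2], [1,3], [2,3]
  2-simplices (4): [0,1,2], [0,1,3], [0,2,3], [1,2,3]

Hence C_0 ≅ Z^4, C_1 ≅ Z^6, C_2 ≅ Z^4.

∂_1: C_1 → C_0 is given by ∂[p,q] = [q] − [p].
As a 4×6 matrix over Z this has rank 3, with invariant factors (1,1,1).

Boundary ∂_2: C_2 → C_1 sends each 2-simplex [p,q,r] to [q,r] − [p,r] + [p,q]. For instance
  ∂[0,2,3] = [2,3] − [0,3] + [0,2],
  ∂[1,2,3] = [2,3] − [1,3] + [1,2].
As a 6×4 matrix over Z this has rank 3, with invariant factors (1,1,1).

From H_k ≅ ker(∂_k) / im(∂_{k+1}) we obtain:

  H_2: rank ker ∂_2 − rank ∂_3 = (4 − 3) − 0 = 1, and there is no ∂_3, so H_2 = Z.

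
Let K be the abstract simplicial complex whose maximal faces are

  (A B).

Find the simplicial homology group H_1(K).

H_1 = 0.

Take the total order A < B on the vertex set. Then K (dimension 1) consists of the simplices:

  0-simplices (2): A, B
  1-simplices (1): AB

Hence C_0 ≅ Z^2, C_1 ≅ Z^1.

Boundary ∂_1: C_1 → C_0 is given by ∂[p,q] = [q] − [p].
As a 2×1 matrix over Z this has rank 1, with invariant factors (1).

From H_k ≅ ker(∂_k) / im(∂_{k+1}) we obtain:

  H_1: rank ker ∂_1 − rank ∂_2 = (1 − 1) − 0 = 0, and there is no ∂_2, so H_1 ≅ 0.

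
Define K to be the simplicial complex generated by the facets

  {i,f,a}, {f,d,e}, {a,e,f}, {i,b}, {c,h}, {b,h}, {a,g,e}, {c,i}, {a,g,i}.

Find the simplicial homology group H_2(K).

Fix the vertex order a < b < c < d < e < f < g < h < i and write every simplex with vertices in increasing order. Then dim K = 2 and the simplices of K are:

  0-simplices (9): a, b, c, d, e, f, g, h, i
  1-simplices (14): ae, af, ag, ai, bh, bi, ch, ci, de, df, ef, eg, fi, gi
  2-simplices (5): aef, aeg, afi, agi, def

giving chain groups C_0 ≅ Z^9, C_1 ≅ Z^14, C_2 ≅ Z^5.

∂_1: C_1 → C_0 maps an edge to its endpoints' difference, ∂[p,q] = q − p. For instance
  ∂ci = i − c.
The 9×14 boundary matrix has rank 8 and Smith normal form diag(1,1,1,1,1,1,1,1).

Boundary ∂_2: C_2 → C_1 acts by ∂[p,q,r] = [q,r] − [p,r] + [p,q]. For instance
  ∂aef = ef − af + ae,
  ∂afi = fi − ai + af.
The 14×5 boundary matrix has rank 5 and Smith normal form diag(1,1,1,1,1).

From H_k ≅ ker(∂_k) / im(∂_{k+1}) we obtain:

  H_2: rank ker ∂_2 − rank ∂_3 = (5 − 5) − 0 = 0, and there is no ∂_3, so H_2 ≅ 0.

H_2 ≅ 0.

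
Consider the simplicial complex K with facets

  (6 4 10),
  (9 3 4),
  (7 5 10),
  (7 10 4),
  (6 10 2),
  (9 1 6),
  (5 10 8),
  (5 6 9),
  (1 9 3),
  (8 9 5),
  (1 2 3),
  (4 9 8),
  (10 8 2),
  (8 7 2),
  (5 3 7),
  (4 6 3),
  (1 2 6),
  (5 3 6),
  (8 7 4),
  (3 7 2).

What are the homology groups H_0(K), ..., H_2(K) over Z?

Take the total order 1 < 2 < 3 < 4 < 5 < 6 < 7 < 8 < 9 < 10 on the vertex set. Then K (dimension 2) consists of the simplices:

  0-simplices (10): [1], [2], [3], [4], [5], [6], [7], [8], [9], [10]
  1-simplices (30): (30 of them)
  2-simplices (20): (20 of them)

Hence C_0 ≅ Z^10, C_1 ≅ Z^30, C_2 ≅ Z^20.

The boundary map ∂_1: C_1 → C_0 maps an edge to its endpoints' difference, ∂[p,q] = q − p.
This gives a 10×30 integer matrix of rank 9; reducing to Smith normal form yields diagonal entries (1,1,1,1,1,1,1,1,1).

Boundary ∂_2: C_2 → C_1 maps a triangle to the signed sum of its edges. For instance
  ∂[2,8,10] = [8,10] − [2,10] + [2,8],
  ∂[4,8,9] = [8,9] − [4,9] + [4,8].
This gives a 30×20 integer matrix of rank 20; reducing to Smith normal form yields diagonal entries (1,1,1,1,1,1,1,1,1,1,1,1,1,1,1,1,1,1,1,2).

Reading off H_k = ker ∂_k / im ∂_{k+1}:

  H_0: rank C_0 − rank ∂_1 = 10 − 9 = 1, and the invariant factors of ∂_1 are all 1, so H_0 ≅ Z.
  H_1: rank ker ∂_1 − rank ∂_2 = (30 − 9) − 20 = 1, and ∂_2 has invariant factor 2 > 1, so H_1 ≅ Z ⊕ Z/2Z.
  H_2: rank ker ∂_2 − rank ∂_3 = (20 − 20) − 0 = 0, and there is no ∂_3, so H_2 ≅ 0.

H_0 = Z,  H_1 = Z ⊕ Z/2Z,  H_2 = 0.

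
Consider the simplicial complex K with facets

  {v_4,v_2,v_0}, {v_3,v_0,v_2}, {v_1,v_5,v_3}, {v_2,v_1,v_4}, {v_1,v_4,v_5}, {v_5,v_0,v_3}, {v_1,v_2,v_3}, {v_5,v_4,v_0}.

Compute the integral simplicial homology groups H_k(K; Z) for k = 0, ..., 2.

H_0 ≅ Z,  H_1 = 0,  H_2 ≅ Z.

Fix the vertex order v_0 < v_1 < v_2 < v_3 < v_4 < v_5 and write every simplex with vertices in increasing order. Then dim K = 2 and the simplices of K are:

  0-simplices (6): [v_0], [v_1], [v_2], [v_3], [v_4], [v_5]
  1-simplices (12): [v_0,v_2], [v_0,v_3], [v_0,v_4], [v_0,v_5], [v_1,v_2], [v_1,v_3], [v_1,v_4], [v_1,v_5], [v_2,v_3], [v_2,v_4], [v_3,v_5], [v_4,v_5]
  2-simplices (8): [v_0,v_2,v_3], [v_0,v_2,v_4], [v_0,v_3,v_5], [v_0,v_4,v_5], [v_1,v_2,v_3], [v_1,v_2,v_4], [v_1,v_3,v_5], [v_1,v_4,v_5]

Hence C_0 ≅ Z^6, C_1 ≅ Z^12, C_2 ≅ Z^8.

The boundary map ∂_1: C_1 → C_0 is given by ∂[p,q] = [q] − [p]. For instance
  ∂[v_0,v_3] = [v_3] − [v_0].
This gives a 6×12 integer matrix of rank 5; reducing to Smith normal form yields diagonal entries (1,1,1,1,1).

The boundary map ∂_2: C_2 → C_1 sends each 2-simplex [p,q,r] to [q,r] − [p,r] + [p,q]. For instance
  ∂[v_0,v_4,v_5] = [v_4,v_5] − [v_0,v_5] + [v_0,v_4],
  ∂[v_1,v_2,v_3] = [v_2,v_3] − [v_1,v_3] + [v_1,v_2].
The resulting 12×8 matrix has rank 7, and its Smith normal form has invariant factors (1,1,1,1,1,1,1).

Now H_k = ker ∂_k / im ∂_{k+1}, so:

  H_0: rank C_0 − rank ∂_1 = 6 − 5 = 1, and the invariant factors of ∂_1 are all 1, so H_0 = Z.
  H_1: rank ker ∂_1 − rank ∂_2 = (12 − 5) − 7 = 0, and the invariant factors of ∂_2 are all 1, so H_1 = 0.
  H_2: rank ker ∂_2 − rank ∂_3 = (8 − 7) − 0 = 1, and there is no ∂_3, so H_2 = Z.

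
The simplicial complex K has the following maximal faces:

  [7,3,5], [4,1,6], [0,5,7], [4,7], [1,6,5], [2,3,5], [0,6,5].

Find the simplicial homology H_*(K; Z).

H_0 = Z,  H_1 = Z,  H_2 = 0.

Order the vertices as 0 < 1 < 2 < 3 < 4 < 5 < 6 < 7. Listing each simplex with vertices in this order, K has dimension 2 with simplices:

  0-simplices (8): [0], [1], [2], [3], [4], [5], [6], [7]
  1-simplices (14): [0,5], [0,6], [0,7], [1,4], [1,5], [1,6], [2,3], [2,5], [3,5], [3,7], [4,6], [4,7], [5,6], [5,7]
  2-simplices (6): [0,5,6], [0,5,7], [1,4,6], [1,5,6], [2,3,5], [3,5,7]

so the chain groups are C_0 ≅ Z^8, C_1 ≅ Z^14, C_2 ≅ Z^6.

∂_1: C_1 → C_0 maps an edge to its endpoints' difference, ∂[p,q] = q − p.
The resulting 8×14 matrix has rank 7, and its Smith normal form has invariant factors (1,1,1,1,1,1,1).

Boundary ∂_2: C_2 → C_1 maps a triangle to the signed sum of its edges. For instance
  ∂[0,5,6] = [5,6] − [0,6] + [0,5],
  ∂[1,4,6] = [4,6] − [1,6] + [1,4].
The resulting 14×6 matrix has rank 6, and its Smith normal form has invariant factors (1,1,1,1,1,1).

Computing H_k = (kernel of ∂_k) / (image of ∂_{k+1}):

  H_0: rank C_0 − rank ∂_1 = 8 − 7 = 1, and the invariant factors of ∂_1 are all 1, so H_0 = Z.
  H_1: rank ker ∂_1 − rank ∂_2 = (14 − 7) − 6 = 1, and the invariant factors of ∂_2 are all 1, so H_1 = Z.
  H_2: rank ker ∂_2 − rank ∂_3 = (6 − 6) − 0 = 0, and there is no ∂_3, so H_2 = 0.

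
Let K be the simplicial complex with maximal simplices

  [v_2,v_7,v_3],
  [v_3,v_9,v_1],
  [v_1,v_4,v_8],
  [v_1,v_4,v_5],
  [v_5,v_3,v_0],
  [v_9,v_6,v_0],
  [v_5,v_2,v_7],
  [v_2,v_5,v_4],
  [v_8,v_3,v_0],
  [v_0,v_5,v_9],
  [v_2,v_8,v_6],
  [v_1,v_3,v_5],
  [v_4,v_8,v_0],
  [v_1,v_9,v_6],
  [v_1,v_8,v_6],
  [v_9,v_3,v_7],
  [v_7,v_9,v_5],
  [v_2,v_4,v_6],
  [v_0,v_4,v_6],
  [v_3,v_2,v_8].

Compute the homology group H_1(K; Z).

H_1 ≅ Z ⊕ Z/2.

Take the total order v_0 < v_1 < v_2 < v_3 < v_4 < v_5 < v_6 < v_7 < v_8 < v_9 on the vertex set. Then K (dimension 2) consists of the simplices:

  0-simplices (10): [v_0], [v_1], [v_2], [v_3], [v_4], [v_5], [v_6], [v_7], [v_8], [v_9]
  1-simplices (30): (30 of them)
  2-simplices (20): (20 of them)

Hence C_0 ≅ Z^10, C_1 ≅ Z^30, C_2 ≅ Z^20.

The boundary map ∂_1: C_1 → C_0 is given by ∂[p,q] = [q] − [p]. For instance
  ∂[v_5,v_9] = [v_9] − [v_5].
The 10×30 boundary matrix has rank 9 and Smith normal form diag(1,1,1,1,1,1,1,1,1).

The boundary map ∂_2: C_2 → C_1 acts by ∂[p,q,r] = [q,r] − [p,r] + [p,q]. For instance
  ∂[v_2,v_3,v_7] = [v_3,v_7] − [v_2,v_7] + [v_2,v_3],
  ∂[v_1,v_6,v_8] = [v_6,v_8] − [v_1,v_8] + [v_1,v_6].
The resulting 30×20 matrix has rank 20, and its Smith normal form has invariant factors (1,1,1,1,1,1,1,1,1,1,1,1,1,1,1,1,1,1,1,2).

Now H_k = ker ∂_k / im ∂_{k+1}, so:

  H_1: rank ker ∂_1 − rank ∂_2 = (30 − 9) − 20 = 1, and ∂_2 has invariant factor 2 > 1, so H_1 ≅ Z ⊕ Z/2.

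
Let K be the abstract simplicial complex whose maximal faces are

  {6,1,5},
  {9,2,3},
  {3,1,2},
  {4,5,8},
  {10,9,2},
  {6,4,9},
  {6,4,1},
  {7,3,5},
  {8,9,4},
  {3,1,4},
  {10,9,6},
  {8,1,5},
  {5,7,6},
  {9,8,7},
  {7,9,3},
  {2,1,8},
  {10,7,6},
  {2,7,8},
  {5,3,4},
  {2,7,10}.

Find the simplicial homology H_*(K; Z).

H_0 ≅ Z,  H_1 ≅ Z × Z/2,  H_2 = 0.

Fix the vertex order 1 < 2 < 3 < 4 < 5 < 6 < 7 < 8 < 9 < 10 and write every simplex with vertices in increasing order. Then dim K = 2 and the simplices of K are:

  0-simplices (10): [1], [2], [3], [4], [5], [6], [7], [8], [9], [10]
  1-simplices (30): (30 of them)
  2-simplices (20): (20 of them)

so the chain groups are C_0 ≅ Z^10, C_1 ≅ Z^30, C_2 ≅ Z^20.

The boundary map ∂_1: C_1 → C_0 maps an edge to its endpoints' difference, ∂[p,q] = q − p. For instance
  ∂[1,3] = [3] − [1].
The 10×30 boundary matrix has rank 9 and Smith normal form diag(1,1,1,1,1,1,1,1,1).

The boundary map ∂_2: C_2 → C_1 sends each 2-simplex [p,q,r] to [q,r] − [p,r] + [p,q]. For instance
  ∂[4,8,9] = [8,9] − [4,9] + [4,8],
  ∂[1,5,8] = [5,8] − [1,8] + [1,5].
As a 30×20 matrix over Z this has rank 20, with invariant factors (1,1,1,1,1,1,1,1,1,1,1,1,1,1,1,1,1,1,1,2).

Computing H_k = (kernel of ∂_k) / (image of ∂_{k+1}):

  H_0: rank C_0 − rank ∂_1 = 10 − 9 = 1, and the invariant factors of ∂_1 are all 1, so H_0 = Z.
  H_1: rank ker ∂_1 − rank ∂_2 = (30 − 9) − 20 = 1, and ∂_2 has invariant factor 2 > 1, so H_1 = Z × Z/2.
  H_2: rank ker ∂_2 − rank ∂_3 = (20 − 20) − 0 = 0, and there is no ∂_3, so H_2 = 0.

As a check, the Euler characteristic is 10 − 30 + 20 = 0, which agrees with 1 − 1 + 0 = 0.
(K is a triangulation of the Klein bottle.)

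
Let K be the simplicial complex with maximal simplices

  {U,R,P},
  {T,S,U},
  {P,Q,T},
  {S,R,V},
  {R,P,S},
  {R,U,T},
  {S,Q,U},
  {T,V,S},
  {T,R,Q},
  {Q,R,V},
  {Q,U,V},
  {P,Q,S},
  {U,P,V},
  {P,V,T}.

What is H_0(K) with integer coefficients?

H_0 ≅ Z.

Order the vertices as P < Q < R < S < T < U < V. Listing each simplex with vertices in this order, K has dimension 2 with simplices:

  0-simplices (7): P, Q, R, S, T, U, V
  1-simplices (21): PQ, PR, PS, PT, PU, PV, QR, QS, QT, QU, QV, RS, RT, RU, RV, ST, SU, SV, TU, TV, UV
  2-simplices (14): PQS, PQT, PRS, PRU, PTV, PUV, QRT, QRV, QSU, QUV, RSV, RTU, STU, STV

Hence C_0 ≅ Z^7, C_1 ≅ Z^21, C_2 ≅ Z^14.

The boundary map ∂_1: C_1 → C_0 sends each edge [p,q] (with p < q) to q − p. For instance
  ∂SV = V − S.
The 7×21 boundary matrix has rank 6 and Smith normal form diag(1,1,1,1,1,1).

∂_2: C_2 → C_1 acts by ∂[p,q,r] = [q,r] − [p,r] + [p,q]. For instance
  ∂QRT = RT − QT + QR,
  ∂QUV = UV − QV + QU.
As a 21×14 matrix over Z this has rank 13, with invariant factors (1,1,1,1,1,1,1,1,1,1,1,1,1).

From H_k ≅ ker(∂_k) / im(∂_{k+1}) we obtain:

  H_0: rank C_0 − rank ∂_1 = 7 − 6 = 1, and the invariant factors of ∂_1 are all 1, so H_0 = Z.

(K is a triangulation of the torus T^2.)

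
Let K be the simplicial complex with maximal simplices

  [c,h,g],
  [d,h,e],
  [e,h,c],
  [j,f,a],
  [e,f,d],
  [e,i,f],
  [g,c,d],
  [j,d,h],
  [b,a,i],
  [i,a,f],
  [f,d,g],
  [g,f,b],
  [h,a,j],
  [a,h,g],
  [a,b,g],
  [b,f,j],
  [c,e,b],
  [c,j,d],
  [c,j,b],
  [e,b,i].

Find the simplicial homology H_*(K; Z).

H_0 ≅ Z,  H_1 ≅ Z × Z/2,  H_2 = 0.

Fix the vertex order a < b < c < d < e < f < g < h < i < j and write every simplex with vertices in increasing order. Then dim K = 2 and the simplices of K are:

  0-simplices (10): a, b, c, d, e, f, g, h, i, j
  1-simplices (30): ab, af, ag, ah, ai, aj, bc, be, bf, bg, bi, bj, cd, ce, cg, ch, cj, de, df, dg, dh, dj, ef, eh, ei, fg, fi, fj, gh, hj
  2-simplices (20): abg, abi, afi, afj, agh, ahj, bce, bcj, bei, bfg, bfj, cdg, cdj, ceh, cgh, def, deh, dfg, dhj, efi

giving chain groups C_0 ≅ Z^10, C_1 ≅ Z^30, C_2 ≅ Z^20.

Boundary ∂_1: C_1 → C_0 maps an edge to its endpoints' difference, ∂[p,q] = q − p. For instance
  ∂bg = g − b.
The 10×30 boundary matrix has rank 9 and Smith normal form diag(1,1,1,1,1,1,1,1,1).

The boundary map ∂_2: C_2 → C_1 acts by ∂[p,q,r] = [q,r] − [p,r] + [p,q]. For instance
  ∂abg = bg − ag + ab,
  ∂afi = fi − ai + af.
The resulting 30×20 matrix has rank 20, and its Smith normal form has invariant factors (1,1,1,1,1,1,1,1,1,1,1,1,1,1,1,1,1,1,1,2).

Reading off H_k = ker ∂_k / im ∂_{k+1}:

  H_0: rank C_0 − rank ∂_1 = 10 − 9 = 1, and the invariant factors of ∂_1 are all 1, so H_0 = Z.
  H_1: rank ker ∂_1 − rank ∂_2 = (30 − 9) − 20 = 1, and ∂_2 has invariant factor 2 > 1, so H_1 = Z × Z/2.
  H_2: rank ker ∂_2 − rank ∂_3 = (20 − 20) − 0 = 0, and there is no ∂_3, so H_2 = 0.

As a check, the Euler characteristic is 10 − 30 + 20 = 0, which agrees with 1 − 1 + 0 = 0.
(K is a triangulation of the Klein bottle.)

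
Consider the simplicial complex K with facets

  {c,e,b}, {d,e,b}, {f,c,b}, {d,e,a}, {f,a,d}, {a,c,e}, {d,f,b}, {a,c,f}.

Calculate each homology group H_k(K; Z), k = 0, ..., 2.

Order the vertices as a < b < c < d < e < f. Listing each simplex with vertices in this order, K has dimension 2 with simplices:

  0-simplices (6): a, b, c, d, e, f
  1-simplices (12): ac, ad, ae, af, bc, bd, be, bf, ce, cf, de, df
  2-simplices (8): ace, acf, ade, adf, bce, bcf, bde, bdf

so the chain groups are C_0 ≅ Z^6, C_1 ≅ Z^12, C_2 ≅ Z^8.

The boundary map ∂_1: C_1 → C_0 maps an edge to its endpoints' difference, ∂[p,q] = q − p. For instance
  ∂df = f − d.
The resulting 6×12 matrix has rank 5, and its Smith normal form has invariant factors (1,1,1,1,1).

∂_2: C_2 → C_1 sends each 2-simplex [p,q,r] to [q,r] − [p,r] + [p,q]. For instance
  ∂ade = de − ae + ad,
  ∂acf = cf − af + ac.
The resulting 12×8 matrix has rank 7, and its Smith normal form has invariant factors (1,1,1,1,1,1,1).

From H_k ≅ ker(∂_k) / im(∂_{k+1}) we obtain:

  H_0: rank C_0 − rank ∂_1 = 6 − 5 = 1, and the invariant factors of ∂_1 are all 1, so H_0 ≅ Z.
  H_1: rank ker ∂_1 − rank ∂_2 = (12 − 5) − 7 = 0, and the invariant factors of ∂_2 are all 1, so H_1 ≅ 0.
  H_2: rank ker ∂_2 − rank ∂_3 = (8 − 7) − 0 = 1, and there is no ∂_3, so H_2 ≅ Z.

(K is a triangulation of the 2-sphere S^2.)

H_0 ≅ Z,  H_1 = 0,  H_2 ≅ Z.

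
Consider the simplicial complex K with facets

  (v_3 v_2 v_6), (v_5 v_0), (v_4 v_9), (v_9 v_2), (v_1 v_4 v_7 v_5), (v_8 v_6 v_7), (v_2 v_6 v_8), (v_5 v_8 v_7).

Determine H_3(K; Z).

H_3 ≅ 0.

Fix the vertex order v_0 < v_1 < v_2 < v_3 < v_4 < v_5 < v_6 < v_7 < v_8 < v_9 and write every simplex with vertices in increasing order. Then dim K = 3 and the simplices of K are:

  0-simplices (10): [v_0], [v_1], [v_2], [v_3], [v_4], [v_5], [v_6], [v_7], [v_8], [v_9]
  1-simplices (17): (17 of them)
  2-simplices (8): [v_1,v_4,v_5], [v_1,v_4,v_7], [v_1,v_5,v_7], [v_2,v_3,v_6], [v_2,v_6,v_8], [v_4,v_5,v_7], [v_5,v_7,v_8], [v_6,v_7,v_8]
  3-simplices (1): [v_1,v_4,v_5,v_7]

giving chain groups C_0 ≅ Z^10, C_1 ≅ Z^17, C_2 ≅ Z^8, C_3 ≅ Z^1.

∂_1: C_1 → C_0 sends each edge [p,q] (with p < q) to q − p. For instance
  ∂[v_1,v_7] = [v_7] − [v_1].
This gives a 10×17 integer matrix of rank 9; reducing to Smith normal form yields diagonal entries (1,1,1,1,1,1,1,1,1).

The boundary map ∂_2: C_2 → C_1 maps a triangle to the signed sum of its edges. For instance
  ∂[v_2,v_6,v_8] = [v_6,v_8] − [v_2,v_8] + [v_2,v_6],
  ∂[v_6,v_7,v_8] = [v_7,v_8] − [v_6,v_8] + [v_6,v_7].
As a 17×8 matrix over Z this has rank 7, with invariant factors (1,1,1,1,1,1,1).

Boundary ∂_3: C_3 → C_2 sends each 3-simplex σ to the alternating sum Σ_i (−1)^i (σ with its i-th vertex removed). For instance
  ∂[v_1,v_4,v_5,v_7] = [v_4,v_5,v_7] − [v_1,v_5,v_7] + [v_1,v_4,v_7] − [v_1,v_4,v_5].
This gives a 8×1 integer matrix of rank 1; reducing to Smith normal form yields diagonal entries (1).

From H_k ≅ ker(∂_k) / im(∂_{k+1}) we obtain:

  H_3: rank ker ∂_3 − rank ∂_4 = (1 − 1) − 0 = 0, and there is no ∂_4, so H_3 = 0.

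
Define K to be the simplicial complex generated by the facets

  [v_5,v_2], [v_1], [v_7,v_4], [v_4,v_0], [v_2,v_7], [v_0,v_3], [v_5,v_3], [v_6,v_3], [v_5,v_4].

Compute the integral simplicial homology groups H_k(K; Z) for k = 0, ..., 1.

Take the total order v_0 < v_1 < v_2 < v_3 < v_4 < v_5 < v_6 < v_7 on the vertex set. Then K (dimension 1) consists of the simplices:

  0-simplices (8): [v_0], [v_1], [v_2], [v_3], [v_4], [v_5], [v_6], [v_7]
  1-simplices (8): [v_0,v_3], [v_0,v_4], [v_2,v_5], [v_2,v_7], [v_3,v_5], [v_3,v_6], [v_4,v_5], [v_4,v_7]

so the chain groups are C_0 ≅ Z^8, C_1 ≅ Z^8.

∂_1: C_1 → C_0 sends each edge [p,q] (with p < q) to q − p. For instance
  ∂[v_3,v_6] = [v_6] − [v_3].
As a 8×8 matrix over Z this has rank 6, with invariant factors (1,1,1,1,1,1).

Computing H_k = (kernel of ∂_k) / (image of ∂_{k+1}):

  H_0: rank C_0 − rank ∂_1 = 8 − 6 = 2, and the invariant factors of ∂_1 are all 1, so H_0 = Z^2.
  H_1: rank ker ∂_1 − rank ∂_2 = (8 − 6) − 0 = 2, and there is no ∂_2, so H_1 = Z^2.

H_0 = Z^2,  H_1 = Z^2.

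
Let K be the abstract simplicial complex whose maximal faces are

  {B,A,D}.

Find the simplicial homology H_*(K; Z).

We work with the vertex ordering A < B < D. The simplices of K, each written with vertices in increasing order, are:

  0-simplices (3): A, B, D
  1-simplices (3): AB, AD, BD
  2-simplices (1): ABD

Hence C_0 ≅ Z^3, C_1 ≅ Z^3, C_2 ≅ Z^1.

Boundary ∂_1: C_1 → C_0 maps an edge to its endpoints' difference, ∂[p,q] = q − p. For instance
  ∂BD = D − B.
This gives a 3×3 integer matrix of rank 2; reducing to Smith normal form yields diagonal entries (1,1).

Boundary ∂_2: C_2 → C_1 sends each 2-simplex [p,q,r] to [q,r] − [p,r] + [p,q]. For instance
  ∂ABD = BD − AD + AB.
This gives a 3×1 integer matrix of rank 1; reducing to Smith normal form yields diagonal entries (1).

From H_k ≅ ker(∂_k) / im(∂_{k+1}) we obtain:

  H_0: rank C_0 − rank ∂_1 = 3 − 2 = 1, and the invariant factors of ∂_1 are all 1, so H_0 = Z.
  H_1: rank ker ∂_1 − rank ∂_2 = (3 − 2) − 1 = 0, and the invariant factors of ∂_2 are all 1, so H_1 = 0.
  H_2: rank ker ∂_2 − rank ∂_3 = (1 − 1) − 0 = 0, and there is no ∂_3, so H_2 = 0.

H_0 ≅ Z,  H_1 = 0,  H_2 = 0.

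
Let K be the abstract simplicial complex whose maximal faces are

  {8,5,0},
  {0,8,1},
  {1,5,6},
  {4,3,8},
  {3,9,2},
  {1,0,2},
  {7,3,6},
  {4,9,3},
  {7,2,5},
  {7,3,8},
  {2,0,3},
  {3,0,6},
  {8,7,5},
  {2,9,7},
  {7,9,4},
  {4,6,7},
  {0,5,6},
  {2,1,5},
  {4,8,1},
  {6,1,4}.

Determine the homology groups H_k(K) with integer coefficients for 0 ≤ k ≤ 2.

H_0 = Z,  H_1 = Z ⊕ Z_2,  H_2 = 0.

We work with the vertex ordering 0 < 1 < 2 < 3 < 4 < 5 < 6 < 7 < 8 < 9. The simplices of K, each written with vertices in increasing order, are:

  0-simplices (10): [0], [1], [2], [3], [4], [5], [6], [7], [8], [9]
  1-simplices (30): (30 of them)
  2-simplices (20): (20 of them)

giving chain groups C_0 ≅ Z^10, C_1 ≅ Z^30, C_2 ≅ Z^20.

Boundary ∂_1: C_1 → C_0 is given by ∂[p,q] = [q] − [p]. For instance
  ∂[4,6] = [6] − [4].
This gives a 10×30 integer matrix of rank 9; reducing to Smith normal form yields diagonal entries (1,1,1,1,1,1,1,1,1).

Boundary ∂_2: C_2 → C_1 acts by ∂[p,q,r] = [q,r] − [p,r] + [p,q]. For instance
  ∂[5,7,8] = [7,8] − [5,8] + [5,7],
  ∂[2,5,7] = [5,7] − [2,7] + [2,5].
The resulting 30×20 matrix has rank 20, and its Smith normal form has invariant factors (1,1,1,1,1,1,1,1,1,1,1,1,1,1,1,1,1,1,1,2).

Computing H_k = (kernel of ∂_k) / (image of ∂_{k+1}):

  H_0: rank C_0 − rank ∂_1 = 10 − 9 = 1, and the invariant factors of ∂_1 are all 1, so H_0 = Z.
  H_1: rank ker ∂_1 − rank ∂_2 = (30 − 9) − 20 = 1, and ∂_2 has invariant factor 2 > 1, so H_1 = Z ⊕ Z_2.
  H_2: rank ker ∂_2 − rank ∂_3 = (20 − 20) − 0 = 0, and there is no ∂_3, so H_2 = 0.

As a check, the Euler characteristic is 10 − 30 + 20 = 0, which agrees with 1 − 1 + 0 = 0.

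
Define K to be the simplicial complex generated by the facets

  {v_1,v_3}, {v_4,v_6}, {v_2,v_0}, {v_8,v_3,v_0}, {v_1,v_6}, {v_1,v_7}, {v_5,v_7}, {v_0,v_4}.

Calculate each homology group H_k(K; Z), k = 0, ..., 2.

H_0 = Z,  H_1 = Z,  H_2 = 0.

Order the vertices as v_0 < v_1 < v_2 < v_3 < v_4 < v_5 < v_6 < v_7 < v_8. Listing each simplex with vertices in this order, K has dimension 2 with simplices:

  0-simplices (9): [v_0], [v_1], [v_2], [v_3], [v_4], [v_5], [v_6], [v_7], [v_8]
  1-simplices (10): [v_0,v_2], [v_0,v_3], [v_0,v_4], [v_0,v_8], [v_1,v_3], [v_1,v_6], [v_1,v_7], [v_3,v_8], [v_4,v_6], [v_5,v_7]
  2-simplices (1): [v_0,v_3,v_8]

Hence C_0 ≅ Z^9, C_1 ≅ Z^10, C_2 ≅ Z^1.

Boundary ∂_1: C_1 → C_0 maps an edge to its endpoints' difference, ∂[p,q] = q − p. For instance
  ∂[v_0,v_4] = [v_4] − [v_0].
The 9×10 boundary matrix has rank 8 and Smith normal form diag(1,1,1,1,1,1,1,1).

Boundary ∂_2: C_2 → C_1 maps a triangle to the signed sum of its edges. For instance
  ∂[v_0,v_3,v_8] = [v_3,v_8] − [v_0,v_8] + [v_0,v_3].
As a 10×1 matrix over Z this has rank 1, with invariant factors (1).

Computing H_k = (kernel of ∂_k) / (image of ∂_{k+1}):

  H_0: rank C_0 − rank ∂_1 = 9 − 8 = 1, and the invariant factors of ∂_1 are all 1, so H_0 ≅ Z.
  H_1: rank ker ∂_1 − rank ∂_2 = (10 − 8) − 1 = 1, and the invariant factors of ∂_2 are all 1, so H_1 ≅ Z.
  H_2: rank ker ∂_2 − rank ∂_3 = (1 − 1) − 0 = 0, and there is no ∂_3, so H_2 ≅ 0.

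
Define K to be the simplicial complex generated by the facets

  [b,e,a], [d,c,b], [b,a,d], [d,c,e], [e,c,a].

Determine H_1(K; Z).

We work with the vertex ordering a < b < c < d < e. The simplices of K, each written with vertices in increasing order, are:

  0-simplices (5): a, b, c, d, e
  1-simplices (10): ab, ac, ad, ae, bc, bd, be, cd, ce, de
  2-simplices (5): abd, abe, ace, bcd, cde

giving chain groups C_0 ≅ Z^5, C_1 ≅ Z^10, C_2 ≅ Z^5.

Boundary ∂_1: C_1 → C_0 is given by ∂[p,q] = [q] − [p]. For instance
  ∂bc = c − b.
As a 5×10 matrix over Z this has rank 4, with invariant factors (1,1,1,1).

Boundary ∂_2: C_2 → C_1 sends each 2-simplex [p,q,r] to [q,r] − [p,r] + [p,q]. For instance
  ∂abe = be − ae + ab,
  ∂cde = de − ce + cd.
This gives a 10×5 integer matrix of rank 5; reducing to Smith normal form yields diagonal entries (1,1,1,1,1).

From H_k ≅ ker(∂_k) / im(∂_{k+1}) we obtain:

  H_1: rank ker ∂_1 − rank ∂_2 = (10 − 4) − 5 = 1, and the invariant factors of ∂_2 are all 1, so H_1 = Z.

H_1 ≅ Z.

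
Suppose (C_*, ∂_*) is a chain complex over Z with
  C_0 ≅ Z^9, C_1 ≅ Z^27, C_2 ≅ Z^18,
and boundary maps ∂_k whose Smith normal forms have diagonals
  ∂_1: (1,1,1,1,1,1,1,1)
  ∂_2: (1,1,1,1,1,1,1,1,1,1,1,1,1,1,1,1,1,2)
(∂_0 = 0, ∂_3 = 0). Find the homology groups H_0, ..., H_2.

H_0 = Z,  H_1 = Z ⊕ Z/2,  H_2 = 0.

H_0: b_0 = 9 − 0 − 8 = 1; torsion from ∂_1 factors > 1: none. So H_0 = Z.
H_1: b_1 = 27 − 8 − 18 = 1; torsion from ∂_2 factors > 1: [2]. So H_1 = Z ⊕ Z/2.
H_2: b_2 = 18 − 18 − 0 = 0; torsion from ∂_3 factors > 1: none. So H_2 = 0.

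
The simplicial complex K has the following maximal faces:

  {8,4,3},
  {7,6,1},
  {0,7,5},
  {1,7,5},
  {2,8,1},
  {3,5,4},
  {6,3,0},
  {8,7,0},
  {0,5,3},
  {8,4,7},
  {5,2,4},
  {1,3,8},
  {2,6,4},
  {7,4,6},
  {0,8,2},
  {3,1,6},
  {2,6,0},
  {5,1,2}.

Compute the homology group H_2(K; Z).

H_2 = Z.

K has 9 vertices, 27 edges, 18 triangles.
rank ∂_2 = 17, rank ∂_3 = 0 ⇒ b_2 = 18 − 17 − 0 = 1. So H_2 = Z.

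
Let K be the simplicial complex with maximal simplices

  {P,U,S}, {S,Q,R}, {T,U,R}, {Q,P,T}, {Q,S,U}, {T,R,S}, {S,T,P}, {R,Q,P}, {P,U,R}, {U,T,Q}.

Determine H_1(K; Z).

H_1 = Z/2Z.

Take the total order P < Q < R < S < T < U on the vertex set. Then K (dimension 2) consists of the simplices:

  0-simplices (6): P, Q, R, S, T, U
  1-simplices (15): PQ, PR, PS, PT, PU, QR, QS, QT, QU, RS, RT, RU, ST, SU, TU
  2-simplices (10): PQR, PQT, PRU, PST, PSU, QRS, QSU, QTU, RST, RTU

giving chain groups C_0 ≅ Z^6, C_1 ≅ Z^15, C_2 ≅ Z^10.

∂_1: C_1 → C_0 is given by ∂[p,q] = [q] − [p].
The 6×15 boundary matrix has rank 5 and Smith normal form diag(1,1,1,1,1).

Boundary ∂_2: C_2 → C_1 acts by ∂[p,q,r] = [q,r] − [p,r] + [p,q]. For instance
  ∂PRU = RU − PU + PR,
  ∂RST = ST − RT + RS.
The 15×10 boundary matrix has rank 10 and Smith normal form diag(1,1,1,1,1,1,1,1,1,2).

Reading off H_k = ker ∂_k / im ∂_{k+1}:

  H_1: rank ker ∂_1 − rank ∂_2 = (15 − 5) − 10 = 0, and ∂_2 has invariant factor 2 > 1, so H_1 = Z/2Z.

(K is a triangulation of the real projective plane RP^2.)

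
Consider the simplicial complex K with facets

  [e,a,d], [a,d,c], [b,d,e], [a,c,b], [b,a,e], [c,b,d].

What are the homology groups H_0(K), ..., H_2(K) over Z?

H_0 = Z,  H_1 = 0,  H_2 = Z.

Order the vertices as a < b < c < d < e. Listing each simplex with vertices in this order, K has dimension 2 with simplices:

  0-simplices (5): a, b, c, d, e
  1-simplices (9): ab, ac, ad, ae, bc, bd, be, cd, de
  2-simplices (6): abc, abe, acd, ade, bcd, bde

so the chain groups are C_0 ≅ Z^5, C_1 ≅ Z^9, C_2 ≅ Z^6.

Boundary ∂_1: C_1 → C_0 maps an edge to its endpoints' difference, ∂[p,q] = q − p. For instance
  ∂ab = b − a.
The 5×9 boundary matrix has rank 4 and Smith normal form diag(1,1,1,1).

∂_2: C_2 → C_1 sends each 2-simplex [p,q,r] to [q,r] − [p,r] + [p,q]. For instance
  ∂ade = de − ae + ad,
  ∂abe = be − ae + ab.
This gives a 9×6 integer matrix of rank 5; reducing to Smith normal form yields diagonal entries (1,1,1,1,1).

Now H_k = ker ∂_k / im ∂_{k+1}, so:

  H_0: rank C_0 − rank ∂_1 = 5 − 4 = 1, and the invariant factors of ∂_1 are all 1, so H_0 ≅ Z.
  H_1: rank ker ∂_1 − rank ∂_2 = (9 − 4) − 5 = 0, and the invariant factors of ∂_2 are all 1, so H_1 ≅ 0.
  H_2: rank ker ∂_2 − rank ∂_3 = (6 − 5) − 0 = 1, and there is no ∂_3, so H_2 ≅ Z.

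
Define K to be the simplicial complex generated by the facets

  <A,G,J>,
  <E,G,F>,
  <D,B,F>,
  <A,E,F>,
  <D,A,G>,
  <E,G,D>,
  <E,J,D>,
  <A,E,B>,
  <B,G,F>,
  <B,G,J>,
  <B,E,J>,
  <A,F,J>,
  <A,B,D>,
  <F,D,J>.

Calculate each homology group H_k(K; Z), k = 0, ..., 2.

H_0 = Z,  H_1 = Z^2,  H_2 = Z.

Order the vertices as A < B < D < E < F < G < J. Listing each simplex with vertices in this order, K has dimension 2 with simplices:

  0-simplices (7): A, B, D, E, F, G, J
  1-simplices (21): AB, AD, AE, AF, AG, AJ, BD, BE, BF, BG, BJ, DE, DF, DG, DJ, EF, EG, EJ, FG, FJ, GJ
  2-simplices (14): ABD, ABE, ADG, AEF, AFJ, AGJ, BDF, BEJ, BFG, BGJ, DEG, DEJ, DFJ, EFG

so the chain groups are C_0 ≅ Z^7, C_1 ≅ Z^21, C_2 ≅ Z^14.

Boundary ∂_1: C_1 → C_0 sends each edge [p,q] (with p < q) to q − p.
The 7×21 boundary matrix has rank 6 and Smith normal form diag(1,1,1,1,1,1).

The boundary map ∂_2: C_2 → C_1 acts by ∂[p,q,r] = [q,r] − [p,r] + [p,q]. For instance
  ∂ADG = DG − AG + AD,
  ∂AFJ = FJ − AJ + AF.
The 21×14 boundary matrix has rank 13 and Smith normal form diag(1,1,1,1,1,1,1,1,1,1,1,1,1).

From H_k ≅ ker(∂_k) / im(∂_{k+1}) we obtain:

  H_0: rank C_0 − rank ∂_1 = 7 − 6 = 1, and the invariant factors of ∂_1 are all 1, so H_0 ≅ Z.
  H_1: rank ker ∂_1 − rank ∂_2 = (21 − 6) − 13 = 2, and the invariant factors of ∂_2 are all 1, so H_1 ≅ Z^2.
  H_2: rank ker ∂_2 − rank ∂_3 = (14 − 13) − 0 = 1, and there is no ∂_3, so H_2 ≅ Z.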